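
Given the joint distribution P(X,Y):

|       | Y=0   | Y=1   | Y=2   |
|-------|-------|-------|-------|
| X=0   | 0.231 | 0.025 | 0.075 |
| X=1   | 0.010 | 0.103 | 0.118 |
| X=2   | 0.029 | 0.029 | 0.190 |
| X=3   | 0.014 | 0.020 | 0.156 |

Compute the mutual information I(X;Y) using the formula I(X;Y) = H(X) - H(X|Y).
0.3706 bits

I(X;Y) = H(X) - H(X|Y)

Marginal of X (row sums):
  P(X=0) = 0.231 + 0.025 + 0.075 = 0.331
  P(X=1) = 0.010 + 0.103 + 0.118 = 0.231
  P(X=2) = 0.029 + 0.029 + 0.190 = 0.248
  P(X=3) = 0.014 + 0.020 + 0.156 = 0.190
H(X) = -[0.331·log₂(0.331) + 0.231·log₂(0.231) + 0.248·log₂(0.248) + 0.190·log₂(0.190)]
  = 0.52798 + 0.48834 + 0.49887 + 0.45523 = 1.97042 bits

Marginal of Y (column sums):
  P(Y=0) = 0.231 + 0.010 + 0.029 + 0.014 = 0.284
  P(Y=1) = 0.025 + 0.103 + 0.029 + 0.020 = 0.177
  P(Y=2) = 0.075 + 0.118 + 0.190 + 0.156 = 0.539
H(X|Y) = Σ_y P(y)·H(X|Y=y):
  Y=0: P(Y=0) = 0.284, P(X|Y=0) = (231/284, 5/142, 29/284, 7/142) → H(X|Y=0) = 0.96257
  Y=1: P(Y=1) = 0.177, P(X|Y=1) = (25/177, 103/177, 29/177, 20/177) → H(X|Y=1) = 1.63639
  Y=2: P(Y=2) = 0.539, P(X|Y=2) = (75/539, 118/539, 190/539, 156/539) → H(X|Y=2) = 1.92366
H(X|Y) = 0.284·0.96257 + 0.177·1.63639 + 0.539·1.92366 = 1.59986 bits

I(X;Y) = H(X) - H(X|Y) = 1.97042 - 1.59986 = 0.3706 bits

Cross-check via I(X;Y) = H(X) + H(Y) - H(X,Y): computing H(Y) from the column sums and H(X,Y) from the 12 cells in the same way gives H(Y) = 1.43853 bits and H(X,Y) = 3.03839 bits, so
I(X;Y) = 1.97042 + 1.43853 - 3.03839 = 0.3706 bits ✓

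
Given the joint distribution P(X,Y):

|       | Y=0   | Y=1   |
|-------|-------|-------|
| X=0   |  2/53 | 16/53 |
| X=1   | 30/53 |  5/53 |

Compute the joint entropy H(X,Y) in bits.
1.4861 bits

H(X,Y) = -Σ_{x,y} P(x,y) log₂ P(x,y). Per-cell terms -P(x,y)·log₂P(x,y):
  X=0: 0.17841, 0.52164
  X=1: 0.46473, 0.32132
Sum of the 4 terms: H(X,Y) = 1.4861 bits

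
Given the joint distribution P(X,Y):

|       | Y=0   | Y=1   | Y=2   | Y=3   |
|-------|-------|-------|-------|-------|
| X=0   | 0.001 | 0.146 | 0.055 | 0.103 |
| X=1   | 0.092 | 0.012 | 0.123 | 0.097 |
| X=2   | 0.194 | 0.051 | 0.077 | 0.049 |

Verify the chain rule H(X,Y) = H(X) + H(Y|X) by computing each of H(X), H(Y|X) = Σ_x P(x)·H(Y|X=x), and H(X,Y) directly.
H(X) = 1.5800 bits, H(Y|X) = 1.6707 bits, H(X,Y) = 3.2507 bits

Marginal of X (row sums):
  P(X=0) = 0.001 + 0.146 + 0.055 + 0.103 = 0.305
  P(X=1) = 0.092 + 0.012 + 0.123 + 0.097 = 0.324
  P(X=2) = 0.194 + 0.051 + 0.077 + 0.049 = 0.371
H(X) = -[0.305·log₂(0.305) + 0.324·log₂(0.324) + 0.371·log₂(0.371)]
  = 0.52250 + 0.52680 + 0.53072 = 1.5800 bits

H(Y|X) = Σ_x P(x)·H(Y|X=x):
  X=0: P(X=0) = 0.305, P(Y|X=0) = (1/305, 146/305, 11/61, 103/305) → H(Y|X=0) = 1.51037
  X=1: P(X=1) = 0.324, P(Y|X=1) = (23/81, 1/27, 41/108, 97/324) → H(Y|X=1) = 1.74322
  X=2: P(X=2) = 0.371, P(Y|X=2) = (194/371, 51/371, 11/53, 7/53) → H(Y|X=2) = 1.73921
H(Y|X) = 0.305·1.51037 + 0.324·1.74322 + 0.371·1.73921 = 1.6707 bits

H(X,Y) = -Σ_{x,y} P(x,y) log₂ P(x,y). Per-cell terms -P(x,y)·log₂P(x,y):
  X=0: 0.00997, 0.40529, 0.23014, 0.33777
  X=1: 0.31668, 0.07657, 0.37186, 0.32649
  X=2: 0.45898, 0.21896, 0.28482, 0.21320
Sum of the 12 terms: H(X,Y) = 3.2507 bits

Chain rule check:
  H(X) + H(Y|X) = 1.5800 + 1.6707 = 3.2507 bits
  H(X,Y) = 3.2507 bits
✓ Chain rule verified.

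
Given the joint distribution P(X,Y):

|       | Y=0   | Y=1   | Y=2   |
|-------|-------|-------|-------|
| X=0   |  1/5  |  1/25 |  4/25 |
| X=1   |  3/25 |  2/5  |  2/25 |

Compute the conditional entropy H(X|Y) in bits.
0.7192 bits

H(X|Y) = H(X,Y) - H(Y)

H(X,Y) = -Σ_{x,y} P(x,y) log₂ P(x,y). Per-cell terms -P(x,y)·log₂P(x,y):
  X=0: 0.46439, 0.18575, 0.42302
  X=1: 0.36707, 0.52877, 0.29151
Sum of the 6 terms: H(X,Y) = 2.2605 bits

Marginal of Y (column sums):
  P(Y=0) = 1/5 + 3/25 = 8/25
  P(Y=1) = 1/25 + 2/5 = 11/25
  P(Y=2) = 4/25 + 2/25 = 6/25
H(Y) = -[(8/25)·log₂(8/25) + (11/25)·log₂(11/25) + (6/25)·log₂(6/25)]
  = 0.52603 + 0.52115 + 0.49413 = 1.5413 bits

H(X|Y) = H(X,Y) - H(Y) = 2.2605 - 1.5413 = 0.7192 bits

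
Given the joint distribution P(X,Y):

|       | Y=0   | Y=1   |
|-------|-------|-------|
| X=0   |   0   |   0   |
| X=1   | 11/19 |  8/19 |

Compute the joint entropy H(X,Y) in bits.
0.9819 bits

H(X,Y) = -Σ_{x,y} P(x,y) log₂ P(x,y). Per-cell terms -P(x,y)·log₂P(x,y):
  X=0: 0.0000, 0.0000
  X=1: 0.4565, 0.5254
  (cells with P = 0 contribute 0)
Sum of the 4 terms: H(X,Y) = 0.9819 bits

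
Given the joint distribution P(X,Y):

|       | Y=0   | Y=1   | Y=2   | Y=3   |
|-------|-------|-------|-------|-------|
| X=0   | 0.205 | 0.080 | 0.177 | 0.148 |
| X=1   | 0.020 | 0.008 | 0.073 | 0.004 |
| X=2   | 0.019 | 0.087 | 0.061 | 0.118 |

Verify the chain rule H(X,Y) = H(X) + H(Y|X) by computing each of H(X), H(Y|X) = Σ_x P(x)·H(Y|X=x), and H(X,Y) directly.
H(X) = 1.2925 bits, H(Y|X) = 1.8190 bits, H(X,Y) = 3.1115 bits

Marginal of X (row sums):
  P(X=0) = 0.205 + 0.080 + 0.177 + 0.148 = 0.610
  P(X=1) = 0.020 + 0.008 + 0.073 + 0.004 = 0.105
  P(X=2) = 0.019 + 0.087 + 0.061 + 0.118 = 0.285
H(X) = -[0.610·log₂(0.610) + 0.105·log₂(0.105) + 0.285·log₂(0.285)]
  = 0.43500 + 0.34141 + 0.51613 = 1.2925 bits

H(Y|X) = Σ_x P(x)·H(Y|X=x):
  X=0: P(X=0) = 0.610, P(Y|X=0) = (41/122, 8/61, 177/610, 74/305) → H(Y|X=0) = 1.92674
  X=1: P(X=1) = 0.105, P(Y|X=1) = (4/21, 8/105, 73/105, 4/105) → H(Y|X=1) = 1.28286
  X=2: P(X=2) = 0.285, P(Y|X=2) = (1/15, 29/95, 61/285, 118/285) → H(Y|X=2) = 1.78579
H(Y|X) = 0.610·1.92674 + 0.105·1.28286 + 0.285·1.78579 = 1.8190 bits

H(X,Y) = -Σ_{x,y} P(x,y) log₂ P(x,y). Per-cell terms -P(x,y)·log₂P(x,y):
  X=0: 0.46869, 0.29151, 0.44218, 0.40794
  X=1: 0.11288, 0.05573, 0.27565, 0.03186
  X=2: 0.10864, 0.30649, 0.24614, 0.36381
Sum of the 12 terms: H(X,Y) = 3.1115 bits

Chain rule check:
  H(X) + H(Y|X) = 1.2925 + 1.8190 = 3.1115 bits
  H(X,Y) = 3.1115 bits
✓ Chain rule verified.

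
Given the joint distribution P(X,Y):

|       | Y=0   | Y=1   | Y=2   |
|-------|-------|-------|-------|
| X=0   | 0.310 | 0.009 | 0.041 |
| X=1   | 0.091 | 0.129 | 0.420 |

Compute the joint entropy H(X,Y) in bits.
1.9954 bits

H(X,Y) = -Σ_{x,y} P(x,y) log₂ P(x,y). Per-cell terms -P(x,y)·log₂P(x,y):
  X=0: 0.52379, 0.06116, 0.18894
  X=1: 0.31468, 0.38114, 0.52565
Sum of the 6 terms: H(X,Y) = 1.9954 bits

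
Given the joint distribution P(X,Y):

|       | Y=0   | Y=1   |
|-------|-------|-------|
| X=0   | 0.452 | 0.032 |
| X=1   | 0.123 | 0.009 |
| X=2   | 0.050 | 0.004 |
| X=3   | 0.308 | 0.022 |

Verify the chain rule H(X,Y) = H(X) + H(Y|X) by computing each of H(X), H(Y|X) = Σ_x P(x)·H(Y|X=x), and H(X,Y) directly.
H(X) = 1.6475 bits, H(Y|X) = 0.3546 bits, H(X,Y) = 2.0021 bits

Marginal of X (row sums):
  P(X=0) = 0.452 + 0.032 = 0.484
  P(X=1) = 0.123 + 0.009 = 0.132
  P(X=2) = 0.050 + 0.004 = 0.054
  P(X=3) = 0.308 + 0.022 = 0.330
H(X) = -[0.484·log₂(0.484) + 0.132·log₂(0.132) + 0.054·log₂(0.054) + 0.330·log₂(0.330)]
  = 0.50671 + 0.38562 + 0.22739 + 0.52782 = 1.6475 bits

H(Y|X) = Σ_x P(x)·H(Y|X=x):
  X=0: P(X=0) = 0.484, P(Y|X=0) = (113/121, 8/121) → H(Y|X=0) = 0.35126
  X=1: P(X=1) = 0.132, P(Y|X=1) = (41/44, 3/44) → H(Y|X=1) = 0.35910
  X=2: P(X=2) = 0.054, P(Y|X=2) = (25/27, 2/27) → H(Y|X=2) = 0.38095
  X=3: P(X=3) = 0.330, P(Y|X=3) = (14/15, 1/15) → H(Y|X=3) = 0.35336
H(Y|X) = 0.484·0.35126 + 0.132·0.35910 + 0.054·0.38095 + 0.330·0.35336 = 0.3546 bits

H(X,Y) = -Σ_{x,y} P(x,y) log₂ P(x,y). Per-cell terms -P(x,y)·log₂P(x,y):
  X=0: 0.51781, 0.15891
  X=1: 0.37186, 0.06116
  X=2: 0.21610, 0.03186
  X=3: 0.52329, 0.12114
Sum of the 8 terms: H(X,Y) = 2.0021 bits

Chain rule check:
  H(X) + H(Y|X) = 1.6475 + 0.3546 = 2.0021 bits
  H(X,Y) = 2.0021 bits
✓ Chain rule verified.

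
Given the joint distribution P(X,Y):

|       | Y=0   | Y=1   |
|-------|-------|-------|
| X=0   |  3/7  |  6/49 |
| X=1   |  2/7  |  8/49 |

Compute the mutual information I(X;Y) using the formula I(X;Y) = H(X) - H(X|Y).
0.0174 bits

I(X;Y) = H(X) - H(X|Y)

Marginal of X (row sums):
  P(X=0) = 3/7 + 6/49 = 27/49
  P(X=1) = 2/7 + 8/49 = 22/49
H(X) = -[(27/49)·log₂(27/49) + (22/49)·log₂(22/49)]
  = 0.473780 + 0.518696 = 0.992476 bits

Marginal of Y (column sums):
  P(Y=0) = 3/7 + 2/7 = 5/7
  P(Y=1) = 6/49 + 8/49 = 2/7
H(X|Y) = Σ_y P(y)·H(X|Y=y):
  Y=0: P(Y=0) = 5/7, P(X|Y=0) = (3/5, 2/5) → H(X|Y=0) = 0.970951
  Y=1: P(Y=1) = 2/7, P(X|Y=1) = (3/7, 4/7) → H(X|Y=1) = 0.985228
H(X|Y) = (5/7)·0.970951 + (2/7)·0.985228 = 0.975030 bits

I(X;Y) = H(X) - H(X|Y) = 0.992476 - 0.975030 = 0.0174 bits

Cross-check via I(X;Y) = H(X) + H(Y) - H(X,Y): computing H(Y) from the column sums and H(X,Y) from the 4 cells in the same way gives H(Y) = 0.863121 bits and H(X,Y) = 1.838150 bits, so
I(X;Y) = 0.992476 + 0.863121 - 1.838150 = 0.0174 bits ✓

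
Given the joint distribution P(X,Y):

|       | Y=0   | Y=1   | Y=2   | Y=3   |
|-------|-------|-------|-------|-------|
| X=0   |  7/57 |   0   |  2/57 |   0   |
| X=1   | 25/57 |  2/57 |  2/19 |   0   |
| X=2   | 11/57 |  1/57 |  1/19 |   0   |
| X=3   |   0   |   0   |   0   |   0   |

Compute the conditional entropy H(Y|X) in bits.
0.9742 bits

H(Y|X) = H(X,Y) - H(X)

H(X,Y) = -Σ_{x,y} P(x,y) log₂ P(x,y). Per-cell terms -P(x,y)·log₂P(x,y):
  X=0: 0.371557, 0.000000, 0.169575, 0.000000
  X=1: 0.521506, 0.169575, 0.341887, 0.000000
  X=2: 0.458036, 0.102331, 0.223575, 0.000000
  X=3: 0.000000, 0.000000, 0.000000, 0.000000
  (cells with P = 0 contribute 0)
Sum of the 16 terms: H(X,Y) = 2.35804 bits

Marginal of X (row sums):
  P(X=0) = 7/57 + 0 + 2/57 + 0 = 3/19
  P(X=1) = 25/57 + 2/57 + 2/19 + 0 = 11/19
  P(X=2) = 11/57 + 1/57 + 1/19 + 0 = 5/19
  P(X=3) = 0 + 0 + 0 + 0 = 0
H(X) = -[(3/19)·log₂(3/19) + (11/19)·log₂(11/19) + (5/19)·log₂(5/19)]   (outcomes with P = 0 contribute 0)
  = 0.420468 + 0.456498 + 0.506842 = 1.38381 bits

H(Y|X) = H(X,Y) - H(X) = 2.35804 - 1.38381 = 0.9742 bits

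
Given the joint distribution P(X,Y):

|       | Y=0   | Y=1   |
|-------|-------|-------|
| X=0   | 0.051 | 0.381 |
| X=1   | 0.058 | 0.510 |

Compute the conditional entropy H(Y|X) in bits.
0.4964 bits

H(Y|X) = H(X,Y) - H(X)

H(X,Y) = -Σ_{x,y} P(x,y) log₂ P(x,y). Per-cell terms -P(x,y)·log₂P(x,y):
  X=0: 0.21896, 0.53040
  X=1: 0.23825, 0.49543
Sum of the 4 terms: H(X,Y) = 1.4830 bits

Marginal of X (row sums):
  P(X=0) = 0.051 + 0.381 = 0.432
  P(X=1) = 0.058 + 0.510 = 0.568
H(X) = -[0.432·log₂(0.432) + 0.568·log₂(0.568)]
  = 0.52311 + 0.46351 = 0.9866 bits

H(Y|X) = H(X,Y) - H(X) = 1.4830 - 0.9866 = 0.4964 bits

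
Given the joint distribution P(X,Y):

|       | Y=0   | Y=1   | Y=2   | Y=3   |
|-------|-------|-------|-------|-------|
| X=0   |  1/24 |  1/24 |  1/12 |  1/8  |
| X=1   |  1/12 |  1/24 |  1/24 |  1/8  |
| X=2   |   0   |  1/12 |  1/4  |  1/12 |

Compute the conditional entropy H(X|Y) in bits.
1.3444 bits

H(X|Y) = H(X,Y) - H(Y)

H(X,Y) = -Σ_{x,y} P(x,y) log₂ P(x,y). Per-cell terms -P(x,y)·log₂P(x,y):
  X=0: 0.191040, 0.191040, 0.298747, 0.375000
  X=1: 0.298747, 0.191040, 0.191040, 0.375000
  X=2: 0.000000, 0.298747, 0.500000, 0.298747
  (cells with P = 0 contribute 0)
Sum of the 12 terms: H(X,Y) = 3.20915 bits

Marginal of Y (column sums):
  P(Y=0) = 1/24 + 1/12 + 0 = 1/8
  P(Y=1) = 1/24 + 1/24 + 1/12 = 1/6
  P(Y=2) = 1/12 + 1/24 + 1/4 = 3/8
  P(Y=3) = 1/8 + 1/8 + 1/12 = 1/3
H(Y) = -[(1/8)·log₂(1/8) + (1/6)·log₂(1/6) + (3/8)·log₂(3/8) + (1/3)·log₂(1/3)]
  = 0.375000 + 0.430827 + 0.530639 + 0.528321 = 1.86479 bits

H(X|Y) = H(X,Y) - H(Y) = 3.20915 - 1.86479 = 1.3444 bits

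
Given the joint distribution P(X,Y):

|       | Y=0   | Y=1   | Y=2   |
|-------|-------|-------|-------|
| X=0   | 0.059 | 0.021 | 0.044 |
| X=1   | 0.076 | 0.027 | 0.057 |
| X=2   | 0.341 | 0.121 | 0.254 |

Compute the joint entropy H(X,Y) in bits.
2.6152 bits

H(X,Y) = -Σ_{x,y} P(x,y) log₂ P(x,y). Per-cell terms -P(x,y)·log₂P(x,y):
  X=0: 0.24091, 0.11704, 0.19828
  X=1: 0.28256, 0.14069, 0.23557
  X=2: 0.52929, 0.36868, 0.50218
Sum of the 9 terms: H(X,Y) = 2.6152 bits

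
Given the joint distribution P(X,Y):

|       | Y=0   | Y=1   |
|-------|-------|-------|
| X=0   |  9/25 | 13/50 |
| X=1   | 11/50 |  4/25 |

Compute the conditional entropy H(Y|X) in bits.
0.9815 bits

H(Y|X) = H(X,Y) - H(X)

H(X,Y) = -Σ_{x,y} P(x,y) log₂ P(x,y). Per-cell terms -P(x,y)·log₂P(x,y):
  X=0: 0.53062, 0.50529
  X=1: 0.48057, 0.42302
Sum of the 4 terms: H(X,Y) = 1.9395 bits

Marginal of X (row sums):
  P(X=0) = 9/25 + 13/50 = 31/50
  P(X=1) = 11/50 + 4/25 = 19/50
H(X) = -[(31/50)·log₂(31/50) + (19/50)·log₂(19/50)]
  = 0.42759 + 0.53045 = 0.9580 bits

H(Y|X) = H(X,Y) - H(X) = 1.9395 - 0.9580 = 0.9815 bits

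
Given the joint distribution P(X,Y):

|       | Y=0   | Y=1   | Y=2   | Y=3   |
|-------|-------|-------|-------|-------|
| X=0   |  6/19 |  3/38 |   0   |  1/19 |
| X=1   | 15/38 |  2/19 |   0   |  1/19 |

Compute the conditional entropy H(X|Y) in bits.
0.9909 bits

H(X|Y) = H(X,Y) - H(Y)

H(X,Y) = -Σ_{x,y} P(x,y) log₂ P(x,y). Per-cell terms -P(x,y)·log₂P(x,y):
  X=0: 0.52515, 0.28918, 0.00000, 0.22358
  X=1: 0.52936, 0.34189, 0.00000, 0.22358
  (cells with P = 0 contribute 0)
Sum of the 8 terms: H(X,Y) = 2.1327 bits

Marginal of Y (column sums):
  P(Y=0) = 6/19 + 15/38 = 27/38
  P(Y=1) = 3/38 + 2/19 = 7/38
  P(Y=2) = 0 + 0 = 0
  P(Y=3) = 1/19 + 1/19 = 2/19
H(Y) = -[(27/38)·log₂(27/38) + (7/38)·log₂(7/38) + (2/19)·log₂(2/19)]   (outcomes with P = 0 contribute 0)
  = 0.35032 + 0.44958 + 0.34189 = 1.1418 bits

H(X|Y) = H(X,Y) - H(Y) = 2.1327 - 1.1418 = 0.9909 bits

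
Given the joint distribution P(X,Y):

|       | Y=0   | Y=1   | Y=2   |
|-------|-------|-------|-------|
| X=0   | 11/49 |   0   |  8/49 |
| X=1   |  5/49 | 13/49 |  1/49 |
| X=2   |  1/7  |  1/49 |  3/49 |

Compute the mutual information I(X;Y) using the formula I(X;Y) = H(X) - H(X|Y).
0.4379 bits

I(X;Y) = H(X) - H(X|Y)

Marginal of X (row sums):
  P(X=0) = 11/49 + 0 + 8/49 = 19/49
  P(X=1) = 5/49 + 13/49 + 1/49 = 19/49
  P(X=2) = 1/7 + 1/49 + 3/49 = 11/49
H(X) = -[(19/49)·log₂(19/49) + (19/49)·log₂(19/49) + (11/49)·log₂(11/49)]
  = 0.5300 + 0.5300 + 0.4838 = 1.5438 bits

Marginal of Y (column sums):
  P(Y=0) = 11/49 + 5/49 + 1/7 = 23/49
  P(Y=1) = 0 + 13/49 + 1/49 = 2/7
  P(Y=2) = 8/49 + 1/49 + 3/49 = 12/49
H(X|Y) = Σ_y P(y)·H(X|Y=y):
  Y=0: P(Y=0) = 23/49, P(X|Y=0) = (11/23, 5/23, 7/23) → H(X|Y=0) = 1.5099
  Y=1: P(Y=1) = 2/7, P(X|Y=1) = (0, 13/14, 1/14) → H(X|Y=1) = 0.3712
  Y=2: P(Y=2) = 12/49, P(X|Y=2) = (2/3, 1/12, 1/4) → H(X|Y=2) = 1.1887
H(X|Y) = (23/49)·1.5099 + (2/7)·0.3712 + (12/49)·1.1887 = 1.1059 bits

I(X;Y) = H(X) - H(X|Y) = 1.5438 - 1.1059 = 0.4379 bits

Cross-check via I(X;Y) = H(X) + H(Y) - H(X,Y): computing H(Y) from the column sums and H(X,Y) from the 9 cells in the same way gives H(Y) = 1.5256 bits and H(X,Y) = 2.6315 bits, so
I(X;Y) = 1.5438 + 1.5256 - 2.6315 = 0.4379 bits ✓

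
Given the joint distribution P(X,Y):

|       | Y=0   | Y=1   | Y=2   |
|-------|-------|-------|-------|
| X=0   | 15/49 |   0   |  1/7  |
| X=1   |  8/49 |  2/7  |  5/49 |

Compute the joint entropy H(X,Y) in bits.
2.2031 bits

H(X,Y) = -Σ_{x,y} P(x,y) log₂ P(x,y). Per-cell terms -P(x,y)·log₂P(x,y):
  X=0: 0.52280, 0.00000, 0.40105
  X=1: 0.42689, 0.51639, 0.33600
  (cells with P = 0 contribute 0)
Sum of the 6 terms: H(X,Y) = 2.2031 bits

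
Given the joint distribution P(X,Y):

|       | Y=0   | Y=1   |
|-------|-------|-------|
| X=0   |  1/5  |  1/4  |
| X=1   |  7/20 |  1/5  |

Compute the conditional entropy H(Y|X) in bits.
0.9661 bits

H(Y|X) = H(X,Y) - H(X)

H(X,Y) = -Σ_{x,y} P(x,y) log₂ P(x,y). Per-cell terms -P(x,y)·log₂P(x,y):
  X=0: 0.4644, 0.5000
  X=1: 0.5301, 0.4644
Sum of the 4 terms: H(X,Y) = 1.9589 bits

Marginal of X (row sums):
  P(X=0) = 1/5 + 1/4 = 9/20
  P(X=1) = 7/20 + 1/5 = 11/20
H(X) = -[(9/20)·log₂(9/20) + (11/20)·log₂(11/20)]
  = 0.5184 + 0.4744 = 0.9928 bits

H(Y|X) = H(X,Y) - H(X) = 1.9589 - 0.9928 = 0.9661 bits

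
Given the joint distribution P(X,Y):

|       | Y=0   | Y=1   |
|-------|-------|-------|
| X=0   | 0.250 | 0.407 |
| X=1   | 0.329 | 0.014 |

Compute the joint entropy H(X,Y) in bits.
1.6417 bits

H(X,Y) = -Σ_{x,y} P(x,y) log₂ P(x,y). Per-cell terms -P(x,y)·log₂P(x,y):
  X=0: 0.5000, 0.5278
  X=1: 0.5277, 0.0862
Sum of the 4 terms: H(X,Y) = 1.6417 bits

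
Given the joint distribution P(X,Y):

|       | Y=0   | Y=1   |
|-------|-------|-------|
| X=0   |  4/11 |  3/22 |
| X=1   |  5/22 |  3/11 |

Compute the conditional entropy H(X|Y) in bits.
0.9437 bits

H(X|Y) = H(X,Y) - H(Y)

H(X,Y) = -Σ_{x,y} P(x,y) log₂ P(x,y). Per-cell terms -P(x,y)·log₂P(x,y):
  X=0: 0.5307, 0.3920
  X=1: 0.4858, 0.5112
Sum of the 4 terms: H(X,Y) = 1.9197 bits

Marginal of Y (column sums):
  P(Y=0) = 4/11 + 5/22 = 13/22
  P(Y=1) = 3/22 + 3/11 = 9/22
H(Y) = -[(13/22)·log₂(13/22) + (9/22)·log₂(9/22)]
  = 0.4485 + 0.5275 = 0.9760 bits

H(X|Y) = H(X,Y) - H(Y) = 1.9197 - 0.9760 = 0.9437 bits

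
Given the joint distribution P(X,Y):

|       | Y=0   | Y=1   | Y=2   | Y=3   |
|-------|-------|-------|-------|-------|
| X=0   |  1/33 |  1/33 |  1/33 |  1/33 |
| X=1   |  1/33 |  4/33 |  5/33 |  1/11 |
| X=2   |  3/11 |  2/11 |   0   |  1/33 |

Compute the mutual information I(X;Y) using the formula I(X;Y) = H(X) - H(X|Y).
0.3496 bits

I(X;Y) = H(X) - H(X|Y)

Marginal of X (row sums):
  P(X=0) = 1/33 + 1/33 + 1/33 + 1/33 = 4/33
  P(X=1) = 1/33 + 4/33 + 5/33 + 1/11 = 13/33
  P(X=2) = 3/11 + 2/11 + 0 + 1/33 = 16/33
H(X) = -[(4/33)·log₂(4/33) + (13/33)·log₂(13/33) + (16/33)·log₂(16/33)]
  = 0.36902 + 0.52944 + 0.50637 = 1.40483 bits

Marginal of Y (column sums):
  P(Y=0) = 1/33 + 1/33 + 3/11 = 1/3
  P(Y=1) = 1/33 + 4/33 + 2/11 = 1/3
  P(Y=2) = 1/33 + 5/33 + 0 = 2/11
  P(Y=3) = 1/33 + 1/11 + 1/33 = 5/33
H(X|Y) = Σ_y P(y)·H(X|Y=y):
  Y=0: P(Y=0) = 1/3, P(X|Y=0) = (1/11, 1/11, 9/11) → H(X|Y=0) = 0.86586
  Y=1: P(Y=1) = 1/3, P(X|Y=1) = (1/11, 4/11, 6/11) → H(X|Y=1) = 1.32218
  Y=2: P(Y=2) = 2/11, P(X|Y=2) = (1/6, 5/6, 0) → H(X|Y=2) = 0.65002
  Y=3: P(Y=3) = 5/33, P(X|Y=3) = (1/5, 3/5, 1/5) → H(X|Y=3) = 1.37095
H(X|Y) = (1/3)·0.86586 + (1/3)·1.32218 + (2/11)·0.65002 + (5/33)·1.37095 = 1.05525 bits

I(X;Y) = H(X) - H(X|Y) = 1.40483 - 1.05525 = 0.3496 bits

Cross-check via I(X;Y) = H(X) + H(Y) - H(X,Y): computing H(Y) from the column sums and H(X,Y) from the 12 cells in the same way gives H(Y) = 1.91631 bits and H(X,Y) = 2.97156 bits, so
I(X;Y) = 1.40483 + 1.91631 - 2.97156 = 0.3496 bits ✓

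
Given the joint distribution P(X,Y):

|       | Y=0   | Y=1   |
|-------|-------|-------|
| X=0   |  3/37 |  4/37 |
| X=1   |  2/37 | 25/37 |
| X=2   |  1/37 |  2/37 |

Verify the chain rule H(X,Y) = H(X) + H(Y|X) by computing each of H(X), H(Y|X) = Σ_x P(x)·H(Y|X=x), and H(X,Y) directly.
H(X) = 1.0800 bits, H(Y|X) = 0.5388 bits, H(X,Y) = 1.6189 bits

Marginal of X (row sums):
  P(X=0) = 3/37 + 4/37 = 7/37
  P(X=1) = 2/37 + 25/37 = 27/37
  P(X=2) = 1/37 + 2/37 = 3/37
H(X) = -[(7/37)·log₂(7/37) + (27/37)·log₂(27/37) + (3/37)·log₂(3/37)]
  = 0.45445 + 0.33171 + 0.29388 = 1.0800 bits

H(Y|X) = Σ_x P(x)·H(Y|X=x):
  X=0: P(X=0) = 7/37, P(Y|X=0) = (3/7, 4/7) → H(Y|X=0) = 0.98523
  X=1: P(X=1) = 27/37, P(Y|X=1) = (2/27, 25/27) → H(Y|X=1) = 0.38095
  X=2: P(X=2) = 3/37, P(Y|X=2) = (1/3, 2/3) → H(Y|X=2) = 0.91830
H(Y|X) = (7/37)·0.98523 + (27/37)·0.38095 + (3/37)·0.91830 = 0.5388 bits

H(X,Y) = -Σ_{x,y} P(x,y) log₂ P(x,y). Per-cell terms -P(x,y)·log₂P(x,y):
  X=0: 0.29388, 0.34697
  X=1: 0.22754, 0.38216
  X=2: 0.14080, 0.22754
Sum of the 6 terms: H(X,Y) = 1.6189 bits

Chain rule check:
  H(X) + H(Y|X) = 1.0800 + 0.5388 = 1.6188 bits
  H(X,Y) = 1.6189 bits
✓ Chain rule verified (Δ = 0.0001 is 4-dp rounding noise: each of the three values was rounded independently).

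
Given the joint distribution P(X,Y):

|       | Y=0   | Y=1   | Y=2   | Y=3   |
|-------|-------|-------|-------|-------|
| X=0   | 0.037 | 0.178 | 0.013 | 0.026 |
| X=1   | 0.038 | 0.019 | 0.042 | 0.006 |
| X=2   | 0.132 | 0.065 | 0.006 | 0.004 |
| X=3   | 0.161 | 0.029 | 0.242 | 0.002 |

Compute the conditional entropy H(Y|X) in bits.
1.3290 bits

H(Y|X) = H(X,Y) - H(X)

H(X,Y) = -Σ_{x,y} P(x,y) log₂ P(x,y). Per-cell terms -P(x,y)·log₂P(x,y):
  X=0: 0.175984, 0.443229, 0.081449, 0.136899
  X=1: 0.179279, 0.108639, 0.192086, 0.044285
  X=2: 0.385624, 0.256322, 0.044285, 0.031863
  X=3: 0.424214, 0.148126, 0.495355, 0.017932
Sum of the 16 terms: H(X,Y) = 3.16557 bits

Marginal of X (row sums):
  P(X=0) = 0.037 + 0.178 + 0.013 + 0.026 = 0.254
  P(X=1) = 0.038 + 0.019 + 0.042 + 0.006 = 0.105
  P(X=2) = 0.132 + 0.065 + 0.006 + 0.004 = 0.207
  P(X=3) = 0.161 + 0.029 + 0.242 + 0.002 = 0.434
H(X) = -[0.254·log₂(0.254) + 0.105·log₂(0.105) + 0.207·log₂(0.207) + 0.434·log₂(0.434)]
  = 0.502183 + 0.341412 + 0.470366 + 0.522637 = 1.83660 bits

H(Y|X) = H(X,Y) - H(X) = 3.16557 - 1.83660 = 1.3290 bits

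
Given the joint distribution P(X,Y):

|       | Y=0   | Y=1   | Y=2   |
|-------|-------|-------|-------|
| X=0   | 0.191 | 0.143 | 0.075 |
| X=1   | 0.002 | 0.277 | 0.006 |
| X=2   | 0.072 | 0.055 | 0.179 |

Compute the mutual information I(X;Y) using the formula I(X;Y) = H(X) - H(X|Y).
0.4290 bits

I(X;Y) = H(X) - H(X|Y)

Marginal of X (row sums):
  P(X=0) = 0.191 + 0.143 + 0.075 = 0.409
  P(X=1) = 0.002 + 0.277 + 0.006 = 0.285
  P(X=2) = 0.072 + 0.055 + 0.179 = 0.306
H(X) = -[0.409·log₂(0.409) + 0.285·log₂(0.285) + 0.306·log₂(0.306)]
  = 0.5275393 + 0.5161254 + 0.5227693 = 1.566434 bits

Marginal of Y (column sums):
  P(Y=0) = 0.191 + 0.002 + 0.072 = 0.265
  P(Y=1) = 0.143 + 0.277 + 0.055 = 0.475
  P(Y=2) = 0.075 + 0.006 + 0.179 = 0.260
H(X|Y) = Σ_y P(y)·H(X|Y=y):
  Y=0: P(Y=0) = 0.265, P(X|Y=0) = (191/265, 2/265, 72/265) → H(X|Y=0) = 0.9044768
  Y=1: P(Y=1) = 0.475, P(X|Y=1) = (143/475, 277/475, 11/95) → H(X|Y=1) = 1.3352722
  Y=2: P(Y=2) = 0.260, P(X|Y=2) = (15/52, 3/130, 179/260) → H(X|Y=2) = 1.0136209
H(X|Y) = 0.265·0.9044768 + 0.475·1.3352722 + 0.260·1.0136209 = 1.137482 bits

I(X;Y) = H(X) - H(X|Y) = 1.566434 - 1.137482 = 0.4290 bits

Cross-check via I(X;Y) = H(X) + H(Y) - H(X,Y): computing H(Y) from the column sums and H(X,Y) from the 9 cells in the same way gives H(Y) = 1.523162 bits and H(X,Y) = 2.660644 bits, so
I(X;Y) = 1.566434 + 1.523162 - 2.660644 = 0.4290 bits ✓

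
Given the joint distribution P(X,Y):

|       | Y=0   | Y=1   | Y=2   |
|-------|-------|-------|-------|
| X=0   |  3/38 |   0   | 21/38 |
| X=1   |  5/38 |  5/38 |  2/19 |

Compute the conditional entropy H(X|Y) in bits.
0.6182 bits

H(X|Y) = H(X,Y) - H(Y)

H(X,Y) = -Σ_{x,y} P(x,y) log₂ P(x,y). Per-cell terms -P(x,y)·log₂P(x,y):
  X=0: 0.28918, 0.00000, 0.47284
  X=1: 0.38500, 0.38500, 0.34189
  (cells with P = 0 contribute 0)
Sum of the 6 terms: H(X,Y) = 1.8739 bits

Marginal of Y (column sums):
  P(Y=0) = 3/38 + 5/38 = 4/19
  P(Y=1) = 0 + 5/38 = 5/38
  P(Y=2) = 21/38 + 2/19 = 25/38
H(Y) = -[(4/19)·log₂(4/19) + (5/38)·log₂(5/38) + (25/38)·log₂(25/38)]
  = 0.47325 + 0.38500 + 0.39742 = 1.2557 bits

H(X|Y) = H(X,Y) - H(Y) = 1.8739 - 1.2557 = 0.6182 bits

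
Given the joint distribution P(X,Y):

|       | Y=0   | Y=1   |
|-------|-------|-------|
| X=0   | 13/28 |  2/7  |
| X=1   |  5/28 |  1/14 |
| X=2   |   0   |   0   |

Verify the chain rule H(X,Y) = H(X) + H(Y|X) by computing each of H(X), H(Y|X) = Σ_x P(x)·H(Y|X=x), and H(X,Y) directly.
H(X) = 0.8113 bits, H(Y|X) = 0.9348 bits, H(X,Y) = 1.7461 bits

Marginal of X (row sums):
  P(X=0) = 13/28 + 2/7 = 3/4
  P(X=1) = 5/28 + 1/14 = 1/4
  P(X=2) = 0 + 0 = 0
H(X) = -[(3/4)·log₂(3/4) + (1/4)·log₂(1/4)]   (outcomes with P = 0 contribute 0)
  = 0.3113 + 0.5000 = 0.8113 bits

H(Y|X) = Σ_x P(x)·H(Y|X=x):
  X=0: P(X=0) = 3/4, P(Y|X=0) = (13/21, 8/21) → H(Y|X=0) = 0.9587
  X=1: P(X=1) = 1/4, P(Y|X=1) = (5/7, 2/7) → H(Y|X=1) = 0.8631
  X=2: P(X=2) = 0 → contributes 0
H(Y|X) = (3/4)·0.9587 + (1/4)·0.8631 = 0.9348 bits

H(X,Y) = -Σ_{x,y} P(x,y) log₂ P(x,y). Per-cell terms -P(x,y)·log₂P(x,y):
  X=0: 0.5139, 0.5164
  X=1: 0.4438, 0.2720
  X=2: 0.0000, 0.0000
  (cells with P = 0 contribute 0)
Sum of the 6 terms: H(X,Y) = 1.7461 bits

Chain rule check:
  H(X) + H(Y|X) = 0.8113 + 0.9348 = 1.7461 bits
  H(X,Y) = 1.7461 bits
✓ Chain rule verified.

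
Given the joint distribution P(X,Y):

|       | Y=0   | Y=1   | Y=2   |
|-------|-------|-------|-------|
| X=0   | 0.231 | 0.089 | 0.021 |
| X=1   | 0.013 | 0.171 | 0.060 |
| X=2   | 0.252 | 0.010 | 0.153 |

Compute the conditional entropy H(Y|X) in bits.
1.1062 bits

H(Y|X) = H(X,Y) - H(X)

H(X,Y) = -Σ_{x,y} P(x,y) log₂ P(x,y). Per-cell terms -P(x,y)·log₂P(x,y):
  X=0: 0.48834, 0.31061, 0.11704
  X=1: 0.08145, 0.43570, 0.24353
  X=2: 0.50110, 0.06644, 0.41438
Sum of the 9 terms: H(X,Y) = 2.6586 bits

Marginal of X (row sums):
  P(X=0) = 0.231 + 0.089 + 0.021 = 0.341
  P(X=1) = 0.013 + 0.171 + 0.060 = 0.244
  P(X=2) = 0.252 + 0.010 + 0.153 = 0.415
H(X) = -[0.341·log₂(0.341) + 0.244·log₂(0.244) + 0.415·log₂(0.415)]
  = 0.52929 + 0.49655 + 0.52656 = 1.5524 bits

H(Y|X) = H(X,Y) - H(X) = 2.6586 - 1.5524 = 1.1062 bits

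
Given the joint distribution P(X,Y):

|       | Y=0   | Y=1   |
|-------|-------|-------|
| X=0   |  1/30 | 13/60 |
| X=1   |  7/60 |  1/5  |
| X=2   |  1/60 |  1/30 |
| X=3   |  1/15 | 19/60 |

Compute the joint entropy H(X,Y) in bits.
2.5154 bits

H(X,Y) = -Σ_{x,y} P(x,y) log₂ P(x,y). Per-cell terms -P(x,y)·log₂P(x,y):
  X=0: 0.16356, 0.47806
  X=1: 0.36161, 0.46439
  X=2: 0.09845, 0.16356
  X=3: 0.26046, 0.52534
Sum of the 8 terms: H(X,Y) = 2.5154 bits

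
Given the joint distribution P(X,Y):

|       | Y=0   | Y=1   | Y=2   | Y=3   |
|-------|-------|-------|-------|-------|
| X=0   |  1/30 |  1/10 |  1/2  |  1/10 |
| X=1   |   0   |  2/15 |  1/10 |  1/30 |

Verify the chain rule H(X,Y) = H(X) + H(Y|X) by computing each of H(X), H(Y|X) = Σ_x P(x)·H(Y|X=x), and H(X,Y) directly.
H(X) = 0.8366 bits, H(Y|X) = 1.3746 bits, H(X,Y) = 2.2113 bits

Marginal of X (row sums):
  P(X=0) = 1/30 + 1/10 + 1/2 + 1/10 = 11/15
  P(X=1) = 0 + 2/15 + 1/10 + 1/30 = 4/15
H(X) = -[(11/15)·log₂(11/15) + (4/15)·log₂(4/15)]
  = 0.32814 + 0.50850 = 0.8366 bits

H(Y|X) = Σ_x P(x)·H(Y|X=x):
  X=0: P(X=0) = 11/15, P(Y|X=0) = (1/22, 3/22, 15/22, 3/22) → H(Y|X=0) = 1.36338
  X=1: P(X=1) = 4/15, P(Y|X=1) = (0, 1/2, 3/8, 1/8) → H(Y|X=1) = 1.40564
H(Y|X) = (11/15)·1.36338 + (4/15)·1.40564 = 1.3746 bits

H(X,Y) = -Σ_{x,y} P(x,y) log₂ P(x,y). Per-cell terms -P(x,y)·log₂P(x,y):
  X=0: 0.16356, 0.33219, 0.50000, 0.33219
  X=1: 0.00000, 0.38759, 0.33219, 0.16356
  (cells with P = 0 contribute 0)
Sum of the 8 terms: H(X,Y) = 2.2113 bits

Chain rule check:
  H(X) + H(Y|X) = 0.8366 + 1.3746 = 2.2112 bits
  H(X,Y) = 2.2113 bits
✓ Chain rule verified (Δ = 0.0001 is 4-dp rounding noise: each of the three values was rounded independently).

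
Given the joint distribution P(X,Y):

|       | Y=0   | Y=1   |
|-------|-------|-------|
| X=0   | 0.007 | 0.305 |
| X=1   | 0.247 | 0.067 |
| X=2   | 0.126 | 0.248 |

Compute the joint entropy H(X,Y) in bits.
2.2076 bits

H(X,Y) = -Σ_{x,y} P(x,y) log₂ P(x,y). Per-cell terms -P(x,y)·log₂P(x,y):
  X=0: 0.05011, 0.52250
  X=1: 0.49830, 0.26128
  X=2: 0.37655, 0.49887
Sum of the 6 terms: H(X,Y) = 2.2076 bits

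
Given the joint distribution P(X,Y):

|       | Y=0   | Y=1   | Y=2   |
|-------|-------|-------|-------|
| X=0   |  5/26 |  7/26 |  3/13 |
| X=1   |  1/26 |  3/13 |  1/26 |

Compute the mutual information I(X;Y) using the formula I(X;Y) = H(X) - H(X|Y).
0.0833 bits

I(X;Y) = H(X) - H(X|Y)

Marginal of X (row sums):
  P(X=0) = 5/26 + 7/26 + 3/13 = 9/13
  P(X=1) = 1/26 + 3/13 + 1/26 = 4/13
H(X) = -[(9/13)·log₂(9/13) + (4/13)·log₂(4/13)]
  = 0.36728 + 0.52321 = 0.89049 bits

Marginal of Y (column sums):
  P(Y=0) = 5/26 + 1/26 = 3/13
  P(Y=1) = 7/26 + 3/13 = 1/2
  P(Y=2) = 3/13 + 1/26 = 7/26
H(X|Y) = Σ_y P(y)·H(X|Y=y):
  Y=0: P(Y=0) = 3/13, P(X|Y=0) = (5/6, 1/6) → H(X|Y=0) = 0.65002
  Y=1: P(Y=1) = 1/2, P(X|Y=1) = (7/13, 6/13) → H(X|Y=1) = 0.99573
  Y=2: P(Y=2) = 7/26, P(X|Y=2) = (6/7, 1/7) → H(X|Y=2) = 0.59167
H(X|Y) = (3/13)·0.65002 + (1/2)·0.99573 + (7/26)·0.59167 = 0.80717 bits

I(X;Y) = H(X) - H(X|Y) = 0.89049 - 0.80717 = 0.0833 bits

Cross-check via I(X;Y) = H(X) + H(Y) - H(X,Y): computing H(Y) from the column sums and H(X,Y) from the 6 cells in the same way gives H(Y) = 1.49786 bits and H(X,Y) = 2.30503 bits, so
I(X;Y) = 0.89049 + 1.49786 - 2.30503 = 0.0833 bits ✓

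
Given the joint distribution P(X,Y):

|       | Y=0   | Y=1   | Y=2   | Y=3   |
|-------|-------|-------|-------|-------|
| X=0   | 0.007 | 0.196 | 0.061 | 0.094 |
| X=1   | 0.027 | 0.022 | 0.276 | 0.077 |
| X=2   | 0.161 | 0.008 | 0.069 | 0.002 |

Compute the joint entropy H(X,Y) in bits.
2.9010 bits

H(X,Y) = -Σ_{x,y} P(x,y) log₂ P(x,y). Per-cell terms -P(x,y)·log₂P(x,y):
  X=0: 0.05011, 0.46081, 0.24614, 0.32065
  X=1: 0.14069, 0.12114, 0.51260, 0.28482
  X=2: 0.42421, 0.05573, 0.26615, 0.01793
Sum of the 12 terms: H(X,Y) = 2.9010 bits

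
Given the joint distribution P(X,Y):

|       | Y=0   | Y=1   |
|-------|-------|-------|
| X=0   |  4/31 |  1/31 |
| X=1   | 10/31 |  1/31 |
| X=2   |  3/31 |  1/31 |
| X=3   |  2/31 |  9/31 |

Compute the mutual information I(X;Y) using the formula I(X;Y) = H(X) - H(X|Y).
0.3431 bits

I(X;Y) = H(X) - H(X|Y)

Marginal of X (row sums):
  P(X=0) = 4/31 + 1/31 = 5/31
  P(X=1) = 10/31 + 1/31 = 11/31
  P(X=2) = 3/31 + 1/31 = 4/31
  P(X=3) = 2/31 + 9/31 = 11/31
H(X) = -[(5/31)·log₂(5/31) + (11/31)·log₂(11/31) + (4/31)·log₂(4/31) + (11/31)·log₂(11/31)]
  = 0.42456 + 0.53040 + 0.38119 + 0.53040 = 1.86655 bits

Marginal of Y (column sums):
  P(Y=0) = 4/31 + 10/31 + 3/31 + 2/31 = 19/31
  P(Y=1) = 1/31 + 1/31 + 1/31 + 9/31 = 12/31
H(X|Y) = Σ_y P(y)·H(X|Y=y):
  Y=0: P(Y=0) = 19/31, P(X|Y=0) = (4/19, 10/19, 3/19, 2/19) → H(X|Y=0) = 1.72297
  Y=1: P(Y=1) = 12/31, P(X|Y=1) = (1/12, 1/12, 1/12, 3/4) → H(X|Y=1) = 1.20752
H(X|Y) = (19/31)·1.72297 + (12/31)·1.20752 = 1.52344 bits

I(X;Y) = H(X) - H(X|Y) = 1.86655 - 1.52344 = 0.3431 bits

Cross-check via I(X;Y) = H(X) + H(Y) - H(X,Y): computing H(Y) from the column sums and H(X,Y) from the 8 cells in the same way gives H(Y) = 0.96290 bits and H(X,Y) = 2.48634 bits, so
I(X;Y) = 1.86655 + 0.96290 - 2.48634 = 0.3431 bits ✓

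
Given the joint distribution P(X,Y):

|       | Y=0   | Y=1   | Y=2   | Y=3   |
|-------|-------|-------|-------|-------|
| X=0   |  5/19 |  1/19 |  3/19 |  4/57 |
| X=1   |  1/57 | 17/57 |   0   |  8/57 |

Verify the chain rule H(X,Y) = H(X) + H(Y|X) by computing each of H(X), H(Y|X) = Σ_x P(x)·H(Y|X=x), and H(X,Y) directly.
H(X) = 0.9944 bits, H(Y|X) = 1.4459 bits, H(X,Y) = 2.4404 bits

Marginal of X (row sums):
  P(X=0) = 5/19 + 1/19 + 3/19 + 4/57 = 31/57
  P(X=1) = 1/57 + 17/57 + 0 + 8/57 = 26/57
H(X) = -[(31/57)·log₂(31/57) + (26/57)·log₂(26/57)]
  = 0.477886 + 0.516556 = 0.9944 bits

H(Y|X) = Σ_x P(x)·H(Y|X=x):
  X=0: P(X=0) = 31/57, P(Y|X=0) = (15/31, 3/31, 9/31, 4/31) → H(Y|X=0) = 1.732017
  X=1: P(X=1) = 26/57, P(Y|X=1) = (1/26, 17/26, 0, 4/13) → H(Y|X=1) = 1.104791
H(Y|X) = (31/57)·1.732017 + (26/57)·1.104791 = 1.4459 bits

H(X,Y) = -Σ_{x,y} P(x,y) log₂ P(x,y). Per-cell terms -P(x,y)·log₂P(x,y):
  X=0: 0.506842, 0.223575, 0.420468, 0.268975
  X=1: 0.102331, 0.520566, 0.000000, 0.397599
  (cells with P = 0 contribute 0)
Sum of the 8 terms: H(X,Y) = 2.4404 bits

Chain rule check:
  H(X) + H(Y|X) = 0.9944 + 1.4459 = 2.4403 bits
  H(X,Y) = 2.4404 bits
✓ Chain rule verified (Δ = 0.0001 is 4-dp rounding noise: each of the three values was rounded independently).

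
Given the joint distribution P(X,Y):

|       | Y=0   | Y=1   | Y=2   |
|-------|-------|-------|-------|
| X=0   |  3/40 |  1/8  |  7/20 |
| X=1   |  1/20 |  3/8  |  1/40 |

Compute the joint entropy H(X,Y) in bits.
2.0652 bits

H(X,Y) = -Σ_{x,y} P(x,y) log₂ P(x,y). Per-cell terms -P(x,y)·log₂P(x,y):
  X=0: 0.28027, 0.37500, 0.53010
  X=1: 0.21610, 0.53064, 0.13305
Sum of the 6 terms: H(X,Y) = 2.0652 bits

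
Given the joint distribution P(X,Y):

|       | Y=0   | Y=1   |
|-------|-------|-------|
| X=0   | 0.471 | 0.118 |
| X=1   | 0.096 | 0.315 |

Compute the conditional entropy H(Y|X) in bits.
0.7479 bits

H(Y|X) = H(X,Y) - H(X)

H(X,Y) = -Σ_{x,y} P(x,y) log₂ P(x,y). Per-cell terms -P(x,y)·log₂P(x,y):
  X=0: 0.51160, 0.36381
  X=1: 0.32456, 0.52497
Sum of the 4 terms: H(X,Y) = 1.7249 bits

Marginal of X (row sums):
  P(X=0) = 0.471 + 0.118 = 0.589
  P(X=1) = 0.096 + 0.315 = 0.411
H(X) = -[0.589·log₂(0.589) + 0.411·log₂(0.411)]
  = 0.44980 + 0.52723 = 0.9770 bits

H(Y|X) = H(X,Y) - H(X) = 1.7249 - 0.9770 = 0.7479 bits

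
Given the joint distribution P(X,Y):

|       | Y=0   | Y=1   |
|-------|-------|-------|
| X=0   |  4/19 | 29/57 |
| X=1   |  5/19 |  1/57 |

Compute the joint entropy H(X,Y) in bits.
1.5784 bits

H(X,Y) = -Σ_{x,y} P(x,y) log₂ P(x,y). Per-cell terms -P(x,y)·log₂P(x,y):
  X=0: 0.47325, 0.49601
  X=1: 0.50684, 0.10233
Sum of the 4 terms: H(X,Y) = 1.5784 bits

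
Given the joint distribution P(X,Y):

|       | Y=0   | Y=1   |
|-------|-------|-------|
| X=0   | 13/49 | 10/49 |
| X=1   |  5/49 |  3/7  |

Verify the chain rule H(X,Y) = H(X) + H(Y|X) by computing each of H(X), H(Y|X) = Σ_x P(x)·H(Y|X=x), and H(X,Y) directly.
H(X) = 0.9973 bits, H(Y|X) = 0.8384 bits, H(X,Y) = 1.8357 bits

Marginal of X (row sums):
  P(X=0) = 13/49 + 10/49 = 23/49
  P(X=1) = 5/49 + 3/7 = 26/49
H(X) = -[(23/49)·log₂(23/49) + (26/49)·log₂(26/49)]
  = 0.5122 + 0.4851 = 0.9973 bits

H(Y|X) = Σ_x P(x)·H(Y|X=x):
  X=0: P(X=0) = 23/49, P(Y|X=0) = (13/23, 10/23) → H(Y|X=0) = 0.9877
  X=1: P(X=1) = 26/49, P(Y|X=1) = (5/26, 21/26) → H(Y|X=1) = 0.7063
H(Y|X) = (23/49)·0.9877 + (26/49)·0.7063 = 0.8384 bits

H(X,Y) = -Σ_{x,y} P(x,y) log₂ P(x,y). Per-cell terms -P(x,y)·log₂P(x,y):
  X=0: 0.5079, 0.4679
  X=1: 0.3360, 0.5239
Sum of the 4 terms: H(X,Y) = 1.8357 bits

Chain rule check:
  H(X) + H(Y|X) = 0.9973 + 0.8384 = 1.8357 bits
  H(X,Y) = 1.8357 bits
✓ Chain rule verified.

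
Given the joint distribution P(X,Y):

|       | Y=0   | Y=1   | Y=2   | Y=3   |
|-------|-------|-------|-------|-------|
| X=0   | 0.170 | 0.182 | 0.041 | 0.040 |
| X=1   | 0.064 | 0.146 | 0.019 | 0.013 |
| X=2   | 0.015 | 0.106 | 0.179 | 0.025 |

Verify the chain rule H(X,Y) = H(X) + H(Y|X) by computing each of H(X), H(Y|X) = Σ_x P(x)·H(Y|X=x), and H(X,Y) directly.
H(X) = 1.5452 bits, H(Y|X) = 1.5720 bits, H(X,Y) = 3.1172 bits

Marginal of X (row sums):
  P(X=0) = 0.170 + 0.182 + 0.041 + 0.040 = 0.433
  P(X=1) = 0.064 + 0.146 + 0.019 + 0.013 = 0.242
  P(X=2) = 0.015 + 0.106 + 0.179 + 0.025 = 0.325
H(X) = -[0.433·log₂(0.433) + 0.242·log₂(0.242) + 0.325·log₂(0.325)]
  = 0.52287 + 0.49535 + 0.52698 = 1.5452 bits

H(Y|X) = Σ_x P(x)·H(Y|X=x):
  X=0: P(X=0) = 0.433, P(Y|X=0) = (170/433, 182/433, 41/433, 40/433) → H(Y|X=0) = 1.69459
  X=1: P(X=1) = 0.242, P(Y|X=1) = (32/121, 73/121, 19/242, 13/242) → H(Y|X=1) = 1.46212
  X=2: P(X=2) = 0.325, P(Y|X=2) = (3/65, 106/325, 179/325, 1/13) → H(Y|X=2) = 1.49057
H(Y|X) = 0.433·1.69459 + 0.242·1.46212 + 0.325·1.49057 = 1.5720 bits

H(X,Y) = -Σ_{x,y} P(x,y) log₂ P(x,y). Per-cell terms -P(x,y)·log₂P(x,y):
  X=0: 0.43459, 0.44735, 0.18894, 0.18575
  X=1: 0.25381, 0.40529, 0.10864, 0.08145
  X=2: 0.09088, 0.34321, 0.44427, 0.13305
Sum of the 12 terms: H(X,Y) = 3.1172 bits

Chain rule check:
  H(X) + H(Y|X) = 1.5452 + 1.5720 = 3.1172 bits
  H(X,Y) = 3.1172 bits
✓ Chain rule verified.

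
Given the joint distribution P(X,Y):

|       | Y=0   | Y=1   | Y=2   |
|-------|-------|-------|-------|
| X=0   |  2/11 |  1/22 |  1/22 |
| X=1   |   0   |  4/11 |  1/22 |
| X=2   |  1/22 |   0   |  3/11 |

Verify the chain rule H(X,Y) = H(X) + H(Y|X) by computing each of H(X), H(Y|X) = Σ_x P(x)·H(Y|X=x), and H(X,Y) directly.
H(X) = 1.5644 bits, H(Y|X) = 0.7355 bits, H(X,Y) = 2.2999 bits

Marginal of X (row sums):
  P(X=0) = 2/11 + 1/22 + 1/22 = 3/11
  P(X=1) = 0 + 4/11 + 1/22 = 9/22
  P(X=2) = 1/22 + 0 + 3/11 = 7/22
H(X) = -[(3/11)·log₂(3/11) + (9/22)·log₂(9/22) + (7/22)·log₂(7/22)]
  = 0.5112 + 0.5275 + 0.5257 = 1.5644 bits

H(Y|X) = Σ_x P(x)·H(Y|X=x):
  X=0: P(X=0) = 3/11, P(Y|X=0) = (2/3, 1/6, 1/6) → H(Y|X=0) = 1.2516
  X=1: P(X=1) = 9/22, P(Y|X=1) = (0, 8/9, 1/9) → H(Y|X=1) = 0.5033
  X=2: P(X=2) = 7/22, P(Y|X=2) = (1/7, 0, 6/7) → H(Y|X=2) = 0.5917
H(Y|X) = (3/11)·1.2516 + (9/22)·0.5033 + (7/22)·0.5917 = 0.7355 bits

H(X,Y) = -Σ_{x,y} P(x,y) log₂ P(x,y). Per-cell terms -P(x,y)·log₂P(x,y):
  X=0: 0.4472, 0.2027, 0.2027
  X=1: 0.0000, 0.5307, 0.2027
  X=2: 0.2027, 0.0000, 0.5112
  (cells with P = 0 contribute 0)
Sum of the 9 terms: H(X,Y) = 2.2999 bits

Chain rule check:
  H(X) + H(Y|X) = 1.5644 + 0.7355 = 2.2999 bits
  H(X,Y) = 2.2999 bits
✓ Chain rule verified.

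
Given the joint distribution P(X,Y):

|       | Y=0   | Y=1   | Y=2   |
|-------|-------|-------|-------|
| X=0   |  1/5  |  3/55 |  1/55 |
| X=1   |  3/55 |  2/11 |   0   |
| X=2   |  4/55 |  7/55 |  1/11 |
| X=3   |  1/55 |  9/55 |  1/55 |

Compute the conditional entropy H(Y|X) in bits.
1.0944 bits

H(Y|X) = H(X,Y) - H(X)

H(X,Y) = -Σ_{x,y} P(x,y) log₂ P(x,y). Per-cell terms -P(x,y)·log₂P(x,y):
  X=0: 0.464386, 0.228894, 0.105116
  X=1: 0.228894, 0.447169, 0.000000
  X=2: 0.275008, 0.378510, 0.314494
  X=3: 0.105116, 0.427326, 0.105116
  (cells with P = 0 contribute 0)
Sum of the 12 terms: H(X,Y) = 3.08003 bits

Marginal of X (row sums):
  P(X=0) = 1/5 + 3/55 + 1/55 = 3/11
  P(X=1) = 3/55 + 2/11 + 0 = 13/55
  P(X=2) = 4/55 + 7/55 + 1/11 = 16/55
  P(X=3) = 1/55 + 9/55 + 1/55 = 1/5
H(X) = -[(3/11)·log₂(3/11) + (13/55)·log₂(13/55) + (16/55)·log₂(16/55) + (1/5)·log₂(1/5)]
  = 0.511219 + 0.491854 + 0.518214 + 0.464386 = 1.98567 bits

H(Y|X) = H(X,Y) - H(X) = 3.08003 - 1.98567 = 1.0944 bits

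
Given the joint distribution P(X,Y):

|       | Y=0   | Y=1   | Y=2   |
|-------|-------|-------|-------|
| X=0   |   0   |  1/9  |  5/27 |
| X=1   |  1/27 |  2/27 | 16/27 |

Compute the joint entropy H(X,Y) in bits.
1.7043 bits

H(X,Y) = -Σ_{x,y} P(x,y) log₂ P(x,y). Per-cell terms -P(x,y)·log₂P(x,y):
  X=0: 0.0000000, 0.3522139, 0.4505480
  X=1: 0.1761069, 0.2781398, 0.4473407
  (cells with P = 0 contribute 0)
Sum of the 6 terms: H(X,Y) = 1.7043 bits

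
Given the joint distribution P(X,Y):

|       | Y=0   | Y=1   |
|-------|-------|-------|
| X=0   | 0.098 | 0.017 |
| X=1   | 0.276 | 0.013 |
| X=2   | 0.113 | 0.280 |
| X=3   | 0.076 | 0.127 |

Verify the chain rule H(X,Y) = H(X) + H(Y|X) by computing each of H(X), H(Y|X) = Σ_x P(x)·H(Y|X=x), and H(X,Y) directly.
H(X) = 1.8729 bits, H(Y|X) = 0.6798 bits, H(X,Y) = 2.5527 bits

Marginal of X (row sums):
  P(X=0) = 0.098 + 0.017 = 0.115
  P(X=1) = 0.276 + 0.013 = 0.289
  P(X=2) = 0.113 + 0.280 = 0.393
  P(X=3) = 0.076 + 0.127 = 0.203
H(X) = -[0.115·log₂(0.115) + 0.289·log₂(0.289) + 0.393·log₂(0.393) + 0.203·log₂(0.203)]
  = 0.3588 + 0.5176 + 0.5295 + 0.4670 = 1.8729 bits

H(Y|X) = Σ_x P(x)·H(Y|X=x):
  X=0: P(X=0) = 0.115, P(Y|X=0) = (98/115, 17/115) → H(Y|X=0) = 0.6044
  X=1: P(X=1) = 0.289, P(Y|X=1) = (276/289, 13/289) → H(Y|X=1) = 0.2647
  X=2: P(X=2) = 0.393, P(Y|X=2) = (113/393, 280/393) → H(Y|X=2) = 0.8655
  X=3: P(X=3) = 0.203, P(Y|X=3) = (76/203, 127/203) → H(Y|X=3) = 0.9540
H(Y|X) = 0.115·0.6044 + 0.289·0.2647 + 0.393·0.8655 + 0.203·0.9540 = 0.6798 bits

H(X,Y) = -Σ_{x,y} P(x,y) log₂ P(x,y). Per-cell terms -P(x,y)·log₂P(x,y):
  X=0: 0.3284, 0.0999
  X=1: 0.5126, 0.0814
  X=2: 0.3555, 0.5142
  X=3: 0.2826, 0.3781
Sum of the 8 terms: H(X,Y) = 2.5527 bits

Chain rule check:
  H(X) + H(Y|X) = 1.8729 + 0.6798 = 2.5527 bits
  H(X,Y) = 2.5527 bits
✓ Chain rule verified.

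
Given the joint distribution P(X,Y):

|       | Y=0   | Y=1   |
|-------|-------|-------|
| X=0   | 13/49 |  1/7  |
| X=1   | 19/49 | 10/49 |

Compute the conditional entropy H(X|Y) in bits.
0.9755 bits

H(X|Y) = H(X,Y) - H(Y)

H(X,Y) = -Σ_{x,y} P(x,y) log₂ P(x,y). Per-cell terms -P(x,y)·log₂P(x,y):
  X=0: 0.50787, 0.40105
  X=1: 0.52998, 0.46791
Sum of the 4 terms: H(X,Y) = 1.9068 bits

Marginal of Y (column sums):
  P(Y=0) = 13/49 + 19/49 = 32/49
  P(Y=1) = 1/7 + 10/49 = 17/49
H(Y) = -[(32/49)·log₂(32/49) + (17/49)·log₂(17/49)]
  = 0.40144 + 0.52986 = 0.9313 bits

H(X|Y) = H(X,Y) - H(Y) = 1.9068 - 0.9313 = 0.9755 bits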